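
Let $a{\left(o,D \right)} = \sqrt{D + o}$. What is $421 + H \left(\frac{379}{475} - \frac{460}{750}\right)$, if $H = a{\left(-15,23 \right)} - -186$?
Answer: $\frac{216281}{475} + \frac{526 \sqrt{2}}{1425} \approx 455.85$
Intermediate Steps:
$H = 186 + 2 \sqrt{2}$ ($H = \sqrt{23 - 15} - -186 = \sqrt{8} + 186 = 2 \sqrt{2} + 186 = 186 + 2 \sqrt{2} \approx 188.83$)
$421 + H \left(\frac{379}{475} - \frac{460}{750}\right) = 421 + \left(186 + 2 \sqrt{2}\right) \left(\frac{379}{475} - \frac{460}{750}\right) = 421 + \left(186 + 2 \sqrt{2}\right) \left(379 \cdot \frac{1}{475} - \frac{46}{75}\right) = 421 + \left(186 + 2 \sqrt{2}\right) \left(\frac{379}{475} - \frac{46}{75}\right) = 421 + \left(186 + 2 \sqrt{2}\right) \frac{263}{1425} = 421 + \left(\frac{16306}{475} + \frac{526 \sqrt{2}}{1425}\right) = \frac{216281}{475} + \frac{526 \sqrt{2}}{1425}$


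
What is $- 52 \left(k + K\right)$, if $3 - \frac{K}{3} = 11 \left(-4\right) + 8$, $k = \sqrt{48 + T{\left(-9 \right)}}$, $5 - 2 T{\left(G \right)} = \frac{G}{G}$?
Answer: $-6084 - 260 \sqrt{2} \approx -6451.7$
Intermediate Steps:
$T{\left(G \right)} = 2$ ($T{\left(G \right)} = \frac{5}{2} - \frac{G \frac{1}{G}}{2} = \frac{5}{2} - \frac{1}{2} = 2$)
$k = 5 \sqrt{2}$ ($k = \sqrt{48 + 2} = \sqrt{50} = 5 \sqrt{2} \approx 7.0711$)
$K = 117$ ($K = 9 - 3 \left(11 \left(-4\right) + 8\right) = 9 - 3 \left(-44 + 8\right) = 9 - -108 = 9 + 108 = 117$)
$- 52 \left(k + K\right) = - 52 \left(5 \sqrt{2} + 117\right) = - 52 \left(117 + 5 \sqrt{2}\right) = -6084 - 260 \sqrt{2}$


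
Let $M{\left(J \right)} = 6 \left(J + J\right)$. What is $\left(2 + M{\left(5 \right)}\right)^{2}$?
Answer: $3844$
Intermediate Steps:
$M{\left(J \right)} = 12 J$ ($M{\left(J \right)} = 6 \cdot 2 J = 12 J$)
$\left(2 + M{\left(5 \right)}\right)^{2} = \left(2 + 12 \cdot 5\right)^{2} = \left(2 + 60\right)^{2} = 62^{2} = 3844$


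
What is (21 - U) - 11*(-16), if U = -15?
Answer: 212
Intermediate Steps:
(21 - U) - 11*(-16) = (21 - 1*(-15)) - 11*(-16) = (21 + 15) + 176 = 36 + 176 = 212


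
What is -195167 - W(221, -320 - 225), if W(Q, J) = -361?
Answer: -194806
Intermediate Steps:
-195167 - W(221, -320 - 225) = -195167 - 1*(-361) = -195167 + 361 = -194806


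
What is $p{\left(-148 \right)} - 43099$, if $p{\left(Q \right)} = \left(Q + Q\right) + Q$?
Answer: $-43543$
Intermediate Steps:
$p{\left(Q \right)} = 3 Q$ ($p{\left(Q \right)} = 2 Q + Q = 3 Q$)
$p{\left(-148 \right)} - 43099 = 3 \left(-148\right) - 43099 = -444 - 43099 = -43543$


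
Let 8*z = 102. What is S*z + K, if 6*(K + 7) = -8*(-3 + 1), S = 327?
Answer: 49979/12 ≈ 4164.9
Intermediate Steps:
z = 51/4 (z = (⅛)*102 = 51/4 ≈ 12.750)
K = -13/3 (K = -7 + (-8*(-3 + 1))/6 = -7 + (-8*(-2))/6 = -7 + (⅙)*16 = -7 + 8/3 = -13/3 ≈ -4.3333)
S*z + K = 327*(51/4) - 13/3 = 16677/4 - 13/3 = 49979/12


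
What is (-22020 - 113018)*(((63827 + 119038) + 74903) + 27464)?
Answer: -38517158816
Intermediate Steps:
(-22020 - 113018)*(((63827 + 119038) + 74903) + 27464) = -135038*((182865 + 74903) + 27464) = -135038*(257768 + 27464) = -135038*285232 = -38517158816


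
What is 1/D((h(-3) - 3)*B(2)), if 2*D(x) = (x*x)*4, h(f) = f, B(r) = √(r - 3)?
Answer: -1/72 ≈ -0.013889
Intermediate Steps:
B(r) = √(-3 + r)
D(x) = 2*x² (D(x) = ((x*x)*4)/2 = (x²*4)/2 = (4*x²)/2 = 2*x²)
1/D((h(-3) - 3)*B(2)) = 1/(2*((-3 - 3)*√(-3 + 2))²) = 1/(2*(-6*I)²) = 1/(2*(-36)) = 1/(-72) = -1/72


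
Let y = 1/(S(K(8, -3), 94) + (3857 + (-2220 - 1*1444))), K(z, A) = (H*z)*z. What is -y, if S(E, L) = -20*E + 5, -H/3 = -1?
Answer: 1/3642 ≈ 0.00027457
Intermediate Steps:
H = 3 (H = -3*(-1) = 3)
K(z, A) = 3*z**2 (K(z, A) = (3*z)*z = 3*z**2)
S(E, L) = 5 - 20*E
y = -1/3642 (y = 1/((5 - 60*8**2) + (3857 + (-2220 - 1*1444))) = 1/((5 - 60*64) + (3857 + (-2220 - 1444))) = 1/((5 - 20*192) + (3857 - 3664)) = 1/((5 - 3840) + 193) = 1/(-3835 + 193) = 1/(-3642) = -1/3642 ≈ -0.00027457)
-y = -1*(-1/3642) = 1/3642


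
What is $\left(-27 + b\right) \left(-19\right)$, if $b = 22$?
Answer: $95$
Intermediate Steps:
$\left(-27 + b\right) \left(-19\right) = \left(-27 + 22\right) \left(-19\right) = \left(-5\right) \left(-19\right) = 95$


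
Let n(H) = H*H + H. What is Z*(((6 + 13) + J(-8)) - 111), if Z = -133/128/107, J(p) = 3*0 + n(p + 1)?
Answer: 3325/6848 ≈ 0.48554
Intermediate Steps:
n(H) = H + H² (n(H) = H² + H = H + H²)
J(p) = (1 + p)*(2 + p) (J(p) = 3*0 + (p + 1)*(1 + (p + 1)) = 0 + (1 + p)*(1 + (1 + p)) = 0 + (1 + p)*(2 + p) = (1 + p)*(2 + p))
Z = -133/13696 (Z = -133*1/128*(1/107) = -133/128*1/107 = -133/13696 ≈ -0.0097109)
Z*(((6 + 13) + J(-8)) - 111) = -133*(((6 + 13) + (1 - 8)*(2 - 8)) - 111)/13696 = -133*((19 - 7*(-6)) - 111)/13696 = -133*((19 + 42) - 111)/13696 = -133*(61 - 111)/13696 = -133/13696*(-50) = 3325/6848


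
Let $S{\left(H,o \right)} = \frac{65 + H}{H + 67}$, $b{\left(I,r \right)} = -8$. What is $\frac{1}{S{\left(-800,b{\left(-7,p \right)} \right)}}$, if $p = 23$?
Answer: $\frac{733}{735} \approx 0.99728$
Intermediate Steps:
$S{\left(H,o \right)} = \frac{65 + H}{67 + H}$
$\frac{1}{S{\left(-800,b{\left(-7,p \right)} \right)}} = \frac{1}{\frac{1}{67 - 800} \left(65 - 800\right)} = \frac{1}{\frac{1}{-733} \left(-735\right)} = \frac{1}{\left(- \frac{1}{733}\right) \left(-735\right)} = \frac{1}{\frac{735}{733}} = \frac{733}{735}$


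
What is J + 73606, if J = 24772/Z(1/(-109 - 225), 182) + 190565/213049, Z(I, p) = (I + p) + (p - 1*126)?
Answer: 1248330681255721/16935478059 ≈ 73711.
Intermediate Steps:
Z(I, p) = -126 + I + 2*p (Z(I, p) = (I + p) + (p - 126) = (I + p) + (-126 + p) = -126 + I + 2*p)
J = 1777883244967/16935478059 (J = 24772/(-126 + 1/(-109 - 225) + 2*182) + 190565/213049 = 24772/(-126 + 1/(-334) + 364) + 190565*(1/213049) = 24772/(-126 - 1/334 + 364) + 190565/213049 = 24772/(79491/334) + 190565/213049 = 24772*(334/79491) + 190565/213049 = 8273848/79491 + 190565/213049 = 1777883244967/16935478059 ≈ 104.98)
J + 73606 = 1777883244967/16935478059 + 73606 = 1248330681255721/16935478059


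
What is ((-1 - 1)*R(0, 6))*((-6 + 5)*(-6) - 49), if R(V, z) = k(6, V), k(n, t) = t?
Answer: 0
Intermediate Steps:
R(V, z) = V
((-1 - 1)*R(0, 6))*((-6 + 5)*(-6) - 49) = ((-1 - 1)*0)*((-6 + 5)*(-6) - 49) = (-2*0)*(-1*(-6) - 49) = 0*(6 - 49) = 0*(-43) = 0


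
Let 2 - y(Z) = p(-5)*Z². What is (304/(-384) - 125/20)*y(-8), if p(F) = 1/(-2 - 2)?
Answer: -507/4 ≈ -126.75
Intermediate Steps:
p(F) = -¼ (p(F) = 1/(-4) = -¼)
y(Z) = 2 + Z²/4 (y(Z) = 2 - (-1)*Z²/4 = 2 + Z²/4)
(304/(-384) - 125/20)*y(-8) = (304/(-384) - 125/20)*(2 + (¼)*(-8)²) = (304*(-1/384) - 125*1/20)*(2 + (¼)*64) = (-19/24 - 25/4)*(2 + 16) = -169/24*18 = -507/4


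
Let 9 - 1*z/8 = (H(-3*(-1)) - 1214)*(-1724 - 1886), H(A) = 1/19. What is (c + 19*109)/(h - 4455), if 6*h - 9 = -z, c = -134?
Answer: 11622/35032007 ≈ 0.00033175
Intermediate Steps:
H(A) = 1/19
z = -35058728 (z = 72 - 8*(1/19 - 1214)*(-1724 - 1886) = 72 - (-184520)*(-3610)/19 = 72 - 8*4382350 = 72 - 35058800 = -35058728)
h = 35058737/6 (h = 3/2 + (-1*(-35058728))/6 = 3/2 + (1/6)*35058728 = 3/2 + 17529364/3 = 35058737/6 ≈ 5.8431e+6)
(c + 19*109)/(h - 4455) = (-134 + 19*109)/(35058737/6 - 4455) = (-134 + 2071)/(35032007/6) = 1937*(6/35032007) = 11622/35032007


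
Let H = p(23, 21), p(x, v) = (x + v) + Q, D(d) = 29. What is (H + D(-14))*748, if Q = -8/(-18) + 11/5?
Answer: 2546192/45 ≈ 56582.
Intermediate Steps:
Q = 119/45 (Q = -8*(-1/18) + 11*(⅕) = 4/9 + 11/5 = 119/45 ≈ 2.6444)
p(x, v) = 119/45 + v + x (p(x, v) = (x + v) + 119/45 = (v + x) + 119/45 = 119/45 + v + x)
H = 2099/45 (H = 119/45 + 21 + 23 = 2099/45 ≈ 46.644)
(H + D(-14))*748 = (2099/45 + 29)*748 = (3404/45)*748 = 2546192/45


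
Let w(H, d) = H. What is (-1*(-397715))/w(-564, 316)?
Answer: -397715/564 ≈ -705.17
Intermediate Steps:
(-1*(-397715))/w(-564, 316) = -1*(-397715)/(-564) = 397715*(-1/564) = -397715/564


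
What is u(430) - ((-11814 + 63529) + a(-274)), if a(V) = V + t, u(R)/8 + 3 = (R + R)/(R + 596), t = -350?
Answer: -26218555/513 ≈ -51108.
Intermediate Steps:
u(R) = -24 + 16*R/(596 + R) (u(R) = -24 + 8*((R + R)/(R + 596)) = -24 + 8*((2*R)/(596 + R)) = -24 + 8*(2*R/(596 + R)) = -24 + 16*R/(596 + R))
a(V) = -350 + V (a(V) = V - 350 = -350 + V)
u(430) - ((-11814 + 63529) + a(-274)) = 8*(-1788 - 1*430)/(596 + 430) - ((-11814 + 63529) + (-350 - 274)) = 8*(-1788 - 430)/1026 - (51715 - 624) = 8*(1/1026)*(-2218) - 1*51091 = -8872/513 - 51091 = -26218555/513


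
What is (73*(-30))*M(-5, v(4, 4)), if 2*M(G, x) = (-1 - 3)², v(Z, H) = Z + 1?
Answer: -17520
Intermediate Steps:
v(Z, H) = 1 + Z
M(G, x) = 8 (M(G, x) = (-1 - 3)²/2 = (½)*(-4)² = (½)*16 = 8)
(73*(-30))*M(-5, v(4, 4)) = (73*(-30))*8 = -2190*8 = -17520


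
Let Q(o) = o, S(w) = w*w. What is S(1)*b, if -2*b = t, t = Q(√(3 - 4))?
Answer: -I/2 ≈ -0.5*I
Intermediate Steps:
S(w) = w²
t = I (t = √(3 - 4) = √(-1) = I ≈ 1.0*I)
b = -I/2 ≈ -0.5*I
S(1)*b = 1²*(-I/2) = 1*(-I/2) = -I/2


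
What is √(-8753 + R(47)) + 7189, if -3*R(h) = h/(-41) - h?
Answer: 7189 + I*√14686815/41 ≈ 7189.0 + 93.472*I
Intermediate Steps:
R(h) = 14*h/41 (R(h) = -(h/(-41) - h)/3 = -(h*(-1/41) - h)/3 = -(-h/41 - h)/3 = -(-14)*h/41 = 14*h/41)
√(-8753 + R(47)) + 7189 = √(-8753 + (14/41)*47) + 7189 = √(-8753 + 658/41) + 7189 = √(-358215/41) + 7189 = I*√14686815/41 + 7189 = 7189 + I*√14686815/41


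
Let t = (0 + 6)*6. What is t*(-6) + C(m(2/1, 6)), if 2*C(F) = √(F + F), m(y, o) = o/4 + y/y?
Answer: -216 + √5/2 ≈ -214.88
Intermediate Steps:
m(y, o) = 1 + o/4 (m(y, o) = o*(¼) + 1 = o/4 + 1 = 1 + o/4)
t = 36 (t = 6*6 = 36)
C(F) = √2*√F/2 (C(F) = √(F + F)/2 = √(2*F)/2 = (√2*√F)/2 = √2*√F/2)
t*(-6) + C(m(2/1, 6)) = 36*(-6) + √2*√(1 + (¼)*6)/2 = -216 + √2*√(1 + 3/2)/2 = -216 + √2*√(5/2)/2 = -216 + √2*(√10/2)/2 = -216 + √5/2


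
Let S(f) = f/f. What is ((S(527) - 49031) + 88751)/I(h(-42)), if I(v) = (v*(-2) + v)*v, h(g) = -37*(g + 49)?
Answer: -39721/67081 ≈ -0.59213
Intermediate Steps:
S(f) = 1
h(g) = -1813 - 37*g (h(g) = -37*(49 + g) = -1813 - 37*g)
I(v) = -v**2 (I(v) = (-2*v + v)*v = (-v)*v = -v**2)
((S(527) - 49031) + 88751)/I(h(-42)) = ((1 - 49031) + 88751)/((-(-1813 - 37*(-42))**2)) = (-49030 + 88751)/((-(-1813 + 1554)**2)) = 39721/((-1*(-259)**2)) = 39721/((-1*67081)) = 39721/(-67081) = 39721*(-1/67081) = -39721/67081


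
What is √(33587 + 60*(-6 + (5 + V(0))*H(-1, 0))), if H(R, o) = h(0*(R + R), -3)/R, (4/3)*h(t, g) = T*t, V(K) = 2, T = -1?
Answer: √33227 ≈ 182.28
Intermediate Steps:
h(t, g) = -3*t/4 (h(t, g) = 3*(-t)/4 = -3*t/4)
H(R, o) = 0 (H(R, o) = (-0*(R + R))/R = (-0*2*R)/R = (-¾*0)/R = 0/R = 0)
√(33587 + 60*(-6 + (5 + V(0))*H(-1, 0))) = √(33587 + 60*(-6 + (5 + 2)*0)) = √(33587 + 60*(-6 + 7*0)) = √(33587 + 60*(-6 + 0)) = √(33587 + 60*(-6)) = √(33587 - 360) = √33227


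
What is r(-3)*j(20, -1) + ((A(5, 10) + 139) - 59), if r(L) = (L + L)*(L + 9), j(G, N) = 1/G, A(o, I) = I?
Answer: 441/5 ≈ 88.200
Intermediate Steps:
r(L) = 2*L*(9 + L) (r(L) = (2*L)*(9 + L) = 2*L*(9 + L))
r(-3)*j(20, -1) + ((A(5, 10) + 139) - 59) = (2*(-3)*(9 - 3))/20 + ((10 + 139) - 59) = (2*(-3)*6)*(1/20) + (149 - 59) = -36*1/20 + 90 = -9/5 + 90 = 441/5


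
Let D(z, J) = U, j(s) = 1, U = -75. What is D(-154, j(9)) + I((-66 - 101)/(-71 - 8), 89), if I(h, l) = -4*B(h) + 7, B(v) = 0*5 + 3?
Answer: -80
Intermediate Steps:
B(v) = 3 (B(v) = 0 + 3 = 3)
D(z, J) = -75
I(h, l) = -5 (I(h, l) = -4*3 + 7 = -12 + 7 = -5)
D(-154, j(9)) + I((-66 - 101)/(-71 - 8), 89) = -75 - 5 = -80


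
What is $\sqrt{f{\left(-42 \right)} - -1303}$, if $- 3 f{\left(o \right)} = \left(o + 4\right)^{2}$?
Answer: $\frac{\sqrt{7395}}{3} \approx 28.665$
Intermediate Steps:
$f{\left(o \right)} = - \frac{\left(4 + o\right)^{2}}{3}$ ($f{\left(o \right)} = - \frac{\left(o + 4\right)^{2}}{3} = - \frac{\left(4 + o\right)^{2}}{3}$)
$\sqrt{f{\left(-42 \right)} - -1303} = \sqrt{- \frac{\left(4 - 42\right)^{2}}{3} - -1303} = \sqrt{- \frac{\left(-38\right)^{2}}{3} + \left(-473 + 1776\right)} = \sqrt{\left(- \frac{1}{3}\right) 1444 + 1303} = \sqrt{- \frac{1444}{3} + 1303} = \sqrt{\frac{2465}{3}} = \frac{\sqrt{7395}}{3}$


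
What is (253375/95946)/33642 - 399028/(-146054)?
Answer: 644012851364773/235717670249964 ≈ 2.7321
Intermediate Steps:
(253375/95946)/33642 - 399028/(-146054) = (253375*(1/95946))*(1/33642) - 399028*(-1/146054) = (253375/95946)*(1/33642) + 199514/73027 = 253375/3227815332 + 199514/73027 = 644012851364773/235717670249964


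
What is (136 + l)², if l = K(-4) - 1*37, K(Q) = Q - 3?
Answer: 8464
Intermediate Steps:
K(Q) = -3 + Q
l = -44 (l = (-3 - 4) - 1*37 = -7 - 37 = -44)
(136 + l)² = (136 - 44)² = 92² = 8464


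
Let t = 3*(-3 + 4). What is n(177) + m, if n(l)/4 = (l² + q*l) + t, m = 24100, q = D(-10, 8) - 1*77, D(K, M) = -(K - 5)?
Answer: 105532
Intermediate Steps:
D(K, M) = 5 - K (D(K, M) = -(-5 + K) = 5 - K)
q = -62 (q = (5 - 1*(-10)) - 1*77 = (5 + 10) - 77 = 15 - 77 = -62)
t = 3 (t = 3*1 = 3)
n(l) = 12 - 248*l + 4*l² (n(l) = 4*((l² - 62*l) + 3) = 4*(3 + l² - 62*l) = 12 - 248*l + 4*l²)
n(177) + m = (12 - 248*177 + 4*177²) + 24100 = (12 - 43896 + 4*31329) + 24100 = (12 - 43896 + 125316) + 24100 = 81432 + 24100 = 105532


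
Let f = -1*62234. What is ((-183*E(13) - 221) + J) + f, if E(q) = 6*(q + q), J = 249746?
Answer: 158743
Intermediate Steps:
E(q) = 12*q (E(q) = 6*(2*q) = 12*q)
f = -62234
((-183*E(13) - 221) + J) + f = ((-2196*13 - 221) + 249746) - 62234 = ((-183*156 - 221) + 249746) - 62234 = ((-28548 - 221) + 249746) - 62234 = (-28769 + 249746) - 62234 = 220977 - 62234 = 158743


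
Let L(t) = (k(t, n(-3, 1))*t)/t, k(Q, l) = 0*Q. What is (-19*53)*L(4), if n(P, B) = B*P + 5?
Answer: 0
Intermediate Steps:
n(P, B) = 5 + B*P
k(Q, l) = 0
L(t) = 0 (L(t) = (0*t)/t = 0/t = 0)
(-19*53)*L(4) = -19*53*0 = -1007*0 = 0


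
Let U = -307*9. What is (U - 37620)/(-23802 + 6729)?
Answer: 641/271 ≈ 2.3653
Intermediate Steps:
U = -2763
(U - 37620)/(-23802 + 6729) = (-2763 - 37620)/(-23802 + 6729) = -40383/(-17073) = -40383*(-1/17073) = 641/271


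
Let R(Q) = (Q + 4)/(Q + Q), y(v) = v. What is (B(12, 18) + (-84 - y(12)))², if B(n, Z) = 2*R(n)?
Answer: 80656/9 ≈ 8961.8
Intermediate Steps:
R(Q) = (4 + Q)/(2*Q) (R(Q) = (4 + Q)/((2*Q)) = (4 + Q)*(1/(2*Q)) = (4 + Q)/(2*Q))
B(n, Z) = (4 + n)/n (B(n, Z) = 2*((4 + n)/(2*n)) = (4 + n)/n)
(B(12, 18) + (-84 - y(12)))² = ((4 + 12)/12 + (-84 - 1*12))² = ((1/12)*16 + (-84 - 12))² = (4/3 - 96)² = (-284/3)² = 80656/9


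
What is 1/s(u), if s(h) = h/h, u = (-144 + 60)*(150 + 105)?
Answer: 1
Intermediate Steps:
u = -21420 (u = -84*255 = -21420)
s(h) = 1
1/s(u) = 1/1 = 1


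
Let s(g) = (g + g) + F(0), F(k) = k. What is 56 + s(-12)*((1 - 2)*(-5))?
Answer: -64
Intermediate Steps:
s(g) = 2*g (s(g) = (g + g) + 0 = 2*g + 0 = 2*g)
56 + s(-12)*((1 - 2)*(-5)) = 56 + (2*(-12))*((1 - 2)*(-5)) = 56 - (-24)*(-5) = 56 - 24*5 = 56 - 120 = -64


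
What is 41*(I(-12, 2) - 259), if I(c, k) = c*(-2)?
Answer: -9635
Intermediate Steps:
I(c, k) = -2*c
41*(I(-12, 2) - 259) = 41*(-2*(-12) - 259) = 41*(24 - 259) = 41*(-235) = -9635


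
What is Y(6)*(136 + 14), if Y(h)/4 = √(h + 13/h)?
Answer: 700*√6 ≈ 1714.6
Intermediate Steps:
Y(h) = 4*√(h + 13/h)
Y(6)*(136 + 14) = (4*√(6 + 13/6))*(136 + 14) = (4*√(6 + 13*(⅙)))*150 = (4*√(6 + 13/6))*150 = (4*√(49/6))*150 = (4*(7*√6/6))*150 = (14*√6/3)*150 = 700*√6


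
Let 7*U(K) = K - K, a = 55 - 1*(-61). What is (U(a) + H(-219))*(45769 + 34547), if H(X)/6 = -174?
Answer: -83849904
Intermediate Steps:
a = 116 (a = 55 + 61 = 116)
H(X) = -1044 (H(X) = 6*(-174) = -1044)
U(K) = 0 (U(K) = (K - K)/7 = (⅐)*0 = 0)
(U(a) + H(-219))*(45769 + 34547) = (0 - 1044)*(45769 + 34547) = -1044*80316 = -83849904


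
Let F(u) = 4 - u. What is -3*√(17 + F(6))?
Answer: -3*√15 ≈ -11.619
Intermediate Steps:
-3*√(17 + F(6)) = -3*√(17 + (4 - 1*6)) = -3*√(17 + (4 - 6)) = -3*√(17 - 2) = -3*√15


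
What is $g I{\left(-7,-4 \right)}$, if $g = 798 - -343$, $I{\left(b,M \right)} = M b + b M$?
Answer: $63896$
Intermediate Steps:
$I{\left(b,M \right)} = 2 M b$ ($I{\left(b,M \right)} = M b + M b = 2 M b$)
$g = 1141$ ($g = 798 + 343 = 1141$)
$g I{\left(-7,-4 \right)} = 1141 \cdot 2 \left(-4\right) \left(-7\right) = 1141 \cdot 56 = 63896$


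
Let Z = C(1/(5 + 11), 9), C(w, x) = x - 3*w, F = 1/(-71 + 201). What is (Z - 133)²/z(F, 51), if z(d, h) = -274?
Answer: -3948169/70144 ≈ -56.287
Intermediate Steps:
F = 1/130 ≈ 0.0076923
Z = 141/16 (Z = 9 - 3/(5 + 11) = 9 - 3/16 = 141/16 ≈ 8.8125)
(Z - 133)²/z(F, 51) = (141/16 - 133)²/(-274) = (-1987/16)²*(-1/274) = (3948169/256)*(-1/274) = -3948169/70144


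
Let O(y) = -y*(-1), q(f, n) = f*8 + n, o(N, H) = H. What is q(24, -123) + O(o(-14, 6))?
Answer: 75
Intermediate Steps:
q(f, n) = n + 8*f (q(f, n) = 8*f + n = n + 8*f)
O(y) = y
q(24, -123) + O(o(-14, 6)) = (-123 + 8*24) + 6 = (-123 + 192) + 6 = 69 + 6 = 75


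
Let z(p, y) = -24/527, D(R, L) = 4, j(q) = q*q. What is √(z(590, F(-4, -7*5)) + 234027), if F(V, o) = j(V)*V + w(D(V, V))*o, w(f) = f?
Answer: √64996072035/527 ≈ 483.76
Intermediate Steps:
j(q) = q²
F(V, o) = V³ + 4*o (F(V, o) = V²*V + 4*o = V³ + 4*o)
z(p, y) = -24/527 (z(p, y) = -24*1/527 = -24/527)
√(z(590, F(-4, -7*5)) + 234027) = √(-24/527 + 234027) = √(123332205/527) = √64996072035/527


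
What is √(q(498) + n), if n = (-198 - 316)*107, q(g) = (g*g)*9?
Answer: √2177038 ≈ 1475.5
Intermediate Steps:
q(g) = 9*g² (q(g) = g²*9 = 9*g²)
n = -54998 (n = -514*107 = -54998)
√(q(498) + n) = √(9*498² - 54998) = √(9*248004 - 54998) = √(2232036 - 54998) = √2177038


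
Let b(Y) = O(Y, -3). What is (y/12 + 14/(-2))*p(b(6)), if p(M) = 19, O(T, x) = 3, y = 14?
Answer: -665/6 ≈ -110.83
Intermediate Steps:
b(Y) = 3
(y/12 + 14/(-2))*p(b(6)) = (14/12 + 14/(-2))*19 = (14*(1/12) + 14*(-½))*19 = (7/6 - 7)*19 = -35/6*19 = -665/6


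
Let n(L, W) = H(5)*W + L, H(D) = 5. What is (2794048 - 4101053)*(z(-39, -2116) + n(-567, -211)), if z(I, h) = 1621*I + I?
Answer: 84798484400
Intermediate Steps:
z(I, h) = 1622*I
n(L, W) = L + 5*W (n(L, W) = 5*W + L = L + 5*W)
(2794048 - 4101053)*(z(-39, -2116) + n(-567, -211)) = (2794048 - 4101053)*(1622*(-39) + (-567 + 5*(-211))) = -1307005*(-63258 + (-567 - 1055)) = -1307005*(-63258 - 1622) = -1307005*(-64880) = 84798484400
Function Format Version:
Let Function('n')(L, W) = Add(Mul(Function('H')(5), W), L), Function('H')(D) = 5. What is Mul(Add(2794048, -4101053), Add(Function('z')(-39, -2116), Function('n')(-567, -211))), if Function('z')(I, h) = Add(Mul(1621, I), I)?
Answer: 84798484400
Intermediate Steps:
Function('z')(I, h) = Mul(1622, I)
Function('n')(L, W) = Add(L, Mul(5, W)) (Function('n')(L, W) = Add(Mul(5, W), L) = Add(L, Mul(5, W)))
Mul(Add(2794048, -4101053), Add(Function('z')(-39, -2116), Function('n')(-567, -211))) = Mul(Add(2794048, -4101053), Add(Mul(1622, -39), Add(-567, Mul(5, -211)))) = Mul(-1307005, Add(-63258, Add(-567, -1055))) = Mul(-1307005, Add(-63258, -1622)) = Mul(-1307005, -64880) = 84798484400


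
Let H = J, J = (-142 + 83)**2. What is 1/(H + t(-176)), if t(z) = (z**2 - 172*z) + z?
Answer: 1/64553 ≈ 1.5491e-5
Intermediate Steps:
t(z) = z**2 - 171*z
J = 3481 (J = (-59)**2 = 3481)
H = 3481
1/(H + t(-176)) = 1/(3481 - 176*(-171 - 176)) = 1/(3481 - 176*(-347)) = 1/(3481 + 61072) = 1/64553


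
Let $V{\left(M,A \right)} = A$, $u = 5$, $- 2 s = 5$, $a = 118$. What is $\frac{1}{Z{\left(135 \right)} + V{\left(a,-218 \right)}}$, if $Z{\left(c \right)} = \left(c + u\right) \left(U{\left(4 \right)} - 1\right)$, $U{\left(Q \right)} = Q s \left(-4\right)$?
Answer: $\frac{1}{5242} \approx 0.00019077$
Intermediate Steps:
$s = - \frac{5}{2}$ ($s = \left(- \frac{1}{2}\right) 5 = - \frac{5}{2} \approx -2.5$)
$U{\left(Q \right)} = 10 Q$ ($U{\left(Q \right)} = Q \left(- \frac{5}{2}\right) \left(-4\right) = - \frac{5 Q}{2} \left(-4\right) = 10 Q$)
$Z{\left(c \right)} = 195 + 39 c$ ($Z{\left(c \right)} = \left(c + 5\right) \left(10 \cdot 4 - 1\right) = \left(5 + c\right) \left(40 - 1\right) = \left(5 + c\right) 39 = 195 + 39 c$)
$\frac{1}{Z{\left(135 \right)} + V{\left(a,-218 \right)}} = \frac{1}{\left(195 + 39 \cdot 135\right) - 218} = \frac{1}{\left(195 + 5265\right) - 218} = \frac{1}{5460 - 218} = \frac{1}{5242}$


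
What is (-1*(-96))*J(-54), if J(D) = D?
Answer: -5184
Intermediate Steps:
(-1*(-96))*J(-54) = -1*(-96)*(-54) = 96*(-54) = -5184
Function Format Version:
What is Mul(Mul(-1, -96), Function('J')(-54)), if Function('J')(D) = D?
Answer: -5184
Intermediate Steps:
Mul(Mul(-1, -96), Function('J')(-54)) = Mul(Mul(-1, -96), -54) = Mul(96, -54) = -5184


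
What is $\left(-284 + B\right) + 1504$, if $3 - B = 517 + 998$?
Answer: $-292$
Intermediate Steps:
$B = -1512$ ($B = 3 - \left(517 + 998\right) = 3 - 1515 = -1512$)
$\left(-284 + B\right) + 1504 = \left(-284 - 1512\right) + 1504 = -1796 + 1504 = -292$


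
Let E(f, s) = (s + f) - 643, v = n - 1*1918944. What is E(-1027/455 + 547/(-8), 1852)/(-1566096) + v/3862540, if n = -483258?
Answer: -4793696644259/7698865292160 ≈ -0.62265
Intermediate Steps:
v = -2402202 (v = -483258 - 1*1918944 = -483258 - 1918944 = -2402202)
E(f, s) = -643 + f + s (E(f, s) = (f + s) - 643 = -643 + f + s)
E(-1027/455 + 547/(-8), 1852)/(-1566096) + v/3862540 = (-643 + (-1027/455 + 547/(-8)) + 1852)/(-1566096) - 2402202/3862540 = (-643 + (-1027*1/455 + 547*(-⅛)) + 1852)*(-1/1566096) - 2402202*1/3862540 = (-643 + (-79/35 - 547/8) + 1852)*(-1/1566096) - 109191/175570 = (-643 - 19777/280 + 1852)*(-1/1566096) - 109191/175570 = (318743/280)*(-1/1566096) - 109191/175570 = -318743/438506880 - 109191/175570 = -4793696644259/7698865292160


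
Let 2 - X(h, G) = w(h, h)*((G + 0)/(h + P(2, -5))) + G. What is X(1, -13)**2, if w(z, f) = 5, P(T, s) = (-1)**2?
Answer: 9025/4 ≈ 2256.3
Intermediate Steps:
P(T, s) = 1
X(h, G) = 2 - G - 5*G/(1 + h) (X(h, G) = 2 - (5*((G + 0)/(h + 1)) + G) = 2 - (5*(G/(1 + h)) + G) = 2 - (5*G/(1 + h) + G) = 2 - (G + 5*G/(1 + h)) = 2 + (-G - 5*G/(1 + h)) = 2 - G - 5*G/(1 + h))
X(1, -13)**2 = ((2 - 6*(-13) + 2*1 - 1*(-13)*1)/(1 + 1))**2 = ((2 + 78 + 2 + 13)/2)**2 = ((1/2)*95)**2 = (95/2)**2 = 9025/4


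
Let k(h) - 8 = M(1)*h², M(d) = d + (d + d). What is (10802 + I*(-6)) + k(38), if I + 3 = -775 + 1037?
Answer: 13588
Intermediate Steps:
M(d) = 3*d (M(d) = d + 2*d = 3*d)
I = 259 (I = -3 + (-775 + 1037) = -3 + 262 = 259)
k(h) = 8 + 3*h² (k(h) = 8 + (3*1)*h² = 8 + 3*h²)
(10802 + I*(-6)) + k(38) = (10802 + 259*(-6)) + (8 + 3*38²) = (10802 - 1554) + (8 + 3*1444) = 9248 + (8 + 4332) = 9248 + 4340 = 13588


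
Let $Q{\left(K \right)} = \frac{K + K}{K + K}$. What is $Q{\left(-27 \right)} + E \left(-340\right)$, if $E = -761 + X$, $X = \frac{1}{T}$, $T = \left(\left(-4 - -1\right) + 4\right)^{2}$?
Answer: $258401$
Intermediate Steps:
$T = 1$ ($T = \left(\left(-4 + 1\right) + 4\right)^{2} = \left(-3 + 4\right)^{2} = 1^{2} = 1$)
$Q{\left(K \right)} = 1$ ($Q{\left(K \right)} = \frac{2 K}{2 K} = 2 K \frac{1}{2 K} = 1$)
$X = 1$ ($X = 1^{-1} = 1$)
$E = -760$ ($E = -761 + 1 = -760$)
$Q{\left(-27 \right)} + E \left(-340\right) = 1 - -258400 = 1 + 258400 = 258401$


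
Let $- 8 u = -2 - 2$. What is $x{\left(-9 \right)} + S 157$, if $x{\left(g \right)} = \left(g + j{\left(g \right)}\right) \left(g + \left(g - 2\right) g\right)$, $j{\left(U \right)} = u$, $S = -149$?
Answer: $-24158$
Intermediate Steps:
$u = \frac{1}{2}$ ($u = - \frac{-2 - 2}{8} = \left(- \frac{1}{8}\right) \left(-4\right) = \frac{1}{2} \approx 0.5$)
$j{\left(U \right)} = \frac{1}{2}$
$x{\left(g \right)} = \left(\frac{1}{2} + g\right) \left(g + g \left(-2 + g\right)\right)$ ($x{\left(g \right)} = \left(g + \frac{1}{2}\right) \left(g + \left(g - 2\right) g\right) = \left(\frac{1}{2} + g\right) \left(g + \left(-2 + g\right) g\right) = \left(\frac{1}{2} + g\right) \left(g + g \left(-2 + g\right)\right)$)
$x{\left(-9 \right)} + S 157 = \frac{1}{2} \left(-9\right) \left(-1 - -9 + 2 \left(-9\right)^{2}\right) - 23393 = \frac{1}{2} \left(-9\right) \left(-1 + 9 + 2 \cdot 81\right) - 23393 = \frac{1}{2} \left(-9\right) \left(-1 + 9 + 162\right) - 23393 = \frac{1}{2} \left(-9\right) 170 - 23393 = -765 - 23393 = -24158$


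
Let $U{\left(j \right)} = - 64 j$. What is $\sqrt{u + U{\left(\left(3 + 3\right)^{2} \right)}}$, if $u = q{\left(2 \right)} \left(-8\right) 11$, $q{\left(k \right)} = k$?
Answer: $4 i \sqrt{155} \approx 49.8 i$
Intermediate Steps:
$u = -176$ ($u = 2 \left(-8\right) 11 = \left(-16\right) 11 = -176$)
$\sqrt{u + U{\left(\left(3 + 3\right)^{2} \right)}} = \sqrt{-176 - 64 \left(3 + 3\right)^{2}} = \sqrt{-176 - 64 \cdot 6^{2}} = \sqrt{-176 - 2304} = \sqrt{-2480} = 4 i \sqrt{155}$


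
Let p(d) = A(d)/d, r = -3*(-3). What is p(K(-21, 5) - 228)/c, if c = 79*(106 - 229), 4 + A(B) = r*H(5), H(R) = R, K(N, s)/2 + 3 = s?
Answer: 1/53088 ≈ 1.8837e-5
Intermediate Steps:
K(N, s) = -6 + 2*s
r = 9
A(B) = 41 (A(B) = -4 + 9*5 = -4 + 45 = 41)
p(d) = 41/d
c = -9717 (c = 79*(-123) = -9717)
p(K(-21, 5) - 228)/c = (41/((-6 + 2*5) - 228))/(-9717) = (41/((-6 + 10) - 228))*(-1/9717) = (41/(4 - 228))*(-1/9717) = (41/(-224))*(-1/9717) = (41*(-1/224))*(-1/9717) = -41/224*(-1/9717) = 1/53088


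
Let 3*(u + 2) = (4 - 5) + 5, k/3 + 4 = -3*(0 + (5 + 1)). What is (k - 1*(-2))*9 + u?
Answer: -1730/3 ≈ -576.67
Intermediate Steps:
k = -66 (k = -12 + 3*(-3*(0 + (5 + 1))) = -12 + 3*(-3*(0 + 6)) = -12 + 3*(-3*6) = -12 + 3*(-18) = -12 - 54 = -66)
u = -⅔ (u = -2 + ((4 - 5) + 5)/3 = -2 + (-1 + 5)/3 = -2 + (⅓)*4 = -2 + 4/3 = -⅔ ≈ -0.66667)
(k - 1*(-2))*9 + u = (-66 - 1*(-2))*9 - ⅔ = (-66 + 2)*9 - ⅔ = -64*9 - ⅔ = -576 - ⅔ = -1730/3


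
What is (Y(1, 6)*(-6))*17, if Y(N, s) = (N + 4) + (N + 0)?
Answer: -612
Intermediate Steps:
Y(N, s) = 4 + 2*N (Y(N, s) = (4 + N) + N = 4 + 2*N)
(Y(1, 6)*(-6))*17 = ((4 + 2*1)*(-6))*17 = ((4 + 2)*(-6))*17 = (6*(-6))*17 = -36*17 = -612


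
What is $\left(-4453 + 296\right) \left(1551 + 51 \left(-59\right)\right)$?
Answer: $6060906$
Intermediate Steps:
$\left(-4453 + 296\right) \left(1551 + 51 \left(-59\right)\right) = - 4157 \left(1551 - 3009\right) = \left(-4157\right) \left(-1458\right) = 6060906$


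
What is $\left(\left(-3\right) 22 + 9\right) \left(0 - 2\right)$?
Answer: $114$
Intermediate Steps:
$\left(\left(-3\right) 22 + 9\right) \left(0 - 2\right) = \left(-66 + 9\right) \left(0 - 2\right) = \left(-57\right) \left(-2\right) = 114$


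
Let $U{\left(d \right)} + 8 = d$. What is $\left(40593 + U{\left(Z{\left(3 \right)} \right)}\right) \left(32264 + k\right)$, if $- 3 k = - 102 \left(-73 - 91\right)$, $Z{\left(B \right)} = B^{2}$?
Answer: $1083372672$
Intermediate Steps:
$k = -5576$ ($k = - \frac{\left(-102\right) \left(-73 - 91\right)}{3} = - \frac{\left(-102\right) \left(-164\right)}{3} = \left(- \frac{1}{3}\right) 16728 = -5576$)
$U{\left(d \right)} = -8 + d$
$\left(40593 + U{\left(Z{\left(3 \right)} \right)}\right) \left(32264 + k\right) = \left(40593 - \left(8 - 3^{2}\right)\right) \left(32264 - 5576\right) = \left(40593 + \left(-8 + 9\right)\right) 26688 = \left(40593 + 1\right) 26688 = 40594 \cdot 26688 = 1083372672$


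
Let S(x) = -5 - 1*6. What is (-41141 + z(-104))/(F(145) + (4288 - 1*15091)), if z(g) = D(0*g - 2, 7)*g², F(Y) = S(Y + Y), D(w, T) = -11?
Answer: 160117/10814 ≈ 14.806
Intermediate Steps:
S(x) = -11 (S(x) = -5 - 6 = -11)
F(Y) = -11
z(g) = -11*g²
(-41141 + z(-104))/(F(145) + (4288 - 1*15091)) = (-41141 - 11*(-104)²)/(-11 + (4288 - 1*15091)) = (-41141 - 11*10816)/(-11 + (4288 - 15091)) = (-41141 - 118976)/(-11 - 10803) = -160117/(-10814) = -160117*(-1/10814) = 160117/10814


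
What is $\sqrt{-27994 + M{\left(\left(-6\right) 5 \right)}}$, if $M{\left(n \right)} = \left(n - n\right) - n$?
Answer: $2 i \sqrt{6991} \approx 167.22 i$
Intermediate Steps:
$M{\left(n \right)} = - n$ ($M{\left(n \right)} = 0 - n = - n$)
$\sqrt{-27994 + M{\left(\left(-6\right) 5 \right)}} = \sqrt{-27994 - \left(-6\right) 5} = \sqrt{-27994 - -30} = \sqrt{-27994 + 30} = \sqrt{-27964} = 2 i \sqrt{6991}$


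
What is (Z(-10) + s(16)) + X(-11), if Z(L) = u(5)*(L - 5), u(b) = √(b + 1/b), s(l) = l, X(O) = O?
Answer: 5 - 3*√130 ≈ -29.205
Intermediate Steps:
u(b) = √(b + 1/b)
Z(L) = √130*(-5 + L)/5 (Z(L) = √(5 + 1/5)*(L - 5) = √(5 + ⅕)*(-5 + L) = √(26/5)*(-5 + L) = (√130/5)*(-5 + L) = √130*(-5 + L)/5)
(Z(-10) + s(16)) + X(-11) = (√130*(-5 - 10)/5 + 16) - 11 = ((⅕)*√130*(-15) + 16) - 11 = (-3*√130 + 16) - 11 = (16 - 3*√130) - 11 = 5 - 3*√130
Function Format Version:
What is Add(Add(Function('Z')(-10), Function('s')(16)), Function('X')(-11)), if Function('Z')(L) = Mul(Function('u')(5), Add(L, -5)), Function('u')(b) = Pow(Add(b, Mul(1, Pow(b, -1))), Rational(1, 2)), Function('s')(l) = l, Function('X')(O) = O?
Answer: Add(5, Mul(-3, Pow(130, Rational(1, 2)))) ≈ -29.205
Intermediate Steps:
Function('u')(b) = Pow(Add(b, Pow(b, -1)), Rational(1, 2))
Function('Z')(L) = Mul(Rational(1, 5), Pow(130, Rational(1, 2)), Add(-5, L)) (Function('Z')(L) = Mul(Pow(Add(5, Pow(5, -1)), Rational(1, 2)), Add(L, -5)) = Mul(Pow(Add(5, Rational(1, 5)), Rational(1, 2)), Add(-5, L)) = Mul(Pow(Rational(26, 5), Rational(1, 2)), Add(-5, L)) = Mul(Mul(Rational(1, 5), Pow(130, Rational(1, 2))), Add(-5, L)) = Mul(Rational(1, 5), Pow(130, Rational(1, 2)), Add(-5, L)))
Add(Add(Function('Z')(-10), Function('s')(16)), Function('X')(-11)) = Add(Add(Mul(Rational(1, 5), Pow(130, Rational(1, 2)), Add(-5, -10)), 16), -11) = Add(Add(Mul(Rational(1, 5), Pow(130, Rational(1, 2)), -15), 16), -11) = Add(Add(Mul(-3, Pow(130, Rational(1, 2))), 16), -11) = Add(Add(16, Mul(-3, Pow(130, Rational(1, 2)))), -11) = Add(5, Mul(-3, Pow(130, Rational(1, 2))))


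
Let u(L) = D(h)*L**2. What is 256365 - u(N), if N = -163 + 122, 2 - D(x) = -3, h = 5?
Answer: 247960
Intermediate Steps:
D(x) = 5 (D(x) = 2 - 1*(-3) = 2 + 3 = 5)
N = -41
u(L) = 5*L**2
256365 - u(N) = 256365 - 5*(-41)**2 = 256365 - 5*1681 = 256365 - 1*8405 = 256365 - 8405 = 247960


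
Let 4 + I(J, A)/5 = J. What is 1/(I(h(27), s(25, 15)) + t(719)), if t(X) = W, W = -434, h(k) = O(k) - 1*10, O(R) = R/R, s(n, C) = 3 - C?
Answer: -1/499 ≈ -0.0020040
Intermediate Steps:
O(R) = 1
h(k) = -9 (h(k) = 1 - 1*10 = 1 - 10 = -9)
I(J, A) = -20 + 5*J
t(X) = -434
1/(I(h(27), s(25, 15)) + t(719)) = 1/((-20 + 5*(-9)) - 434) = 1/((-20 - 45) - 434) = 1/(-65 - 434) = 1/(-499) = -1/499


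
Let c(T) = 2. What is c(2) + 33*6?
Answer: 200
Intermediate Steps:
c(2) + 33*6 = 2 + 33*6 = 2 + 198 = 200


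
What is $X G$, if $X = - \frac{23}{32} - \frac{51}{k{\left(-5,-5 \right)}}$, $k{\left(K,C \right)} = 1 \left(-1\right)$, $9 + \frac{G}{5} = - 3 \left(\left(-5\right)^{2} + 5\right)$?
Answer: $- \frac{796455}{32} \approx -24889.0$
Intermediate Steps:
$G = -495$ ($G = -45 + 5 \left(- 3 \left(\left(-5\right)^{2} + 5\right)\right) = -45 + 5 \left(- 3 \left(25 + 5\right)\right) = -45 + 5 \left(\left(-3\right) 30\right) = -45 + 5 \left(-90\right) = -45 - 450 = -495$)
$k{\left(K,C \right)} = -1$
$X = \frac{1609}{32}$ ($X = - \frac{23}{32} - \frac{51}{-1} = \left(-23\right) \frac{1}{32} - -51 = - \frac{23}{32} + 51 = \frac{1609}{32} \approx 50.281$)
$X G = \frac{1609}{32} \left(-495\right) = - \frac{796455}{32}$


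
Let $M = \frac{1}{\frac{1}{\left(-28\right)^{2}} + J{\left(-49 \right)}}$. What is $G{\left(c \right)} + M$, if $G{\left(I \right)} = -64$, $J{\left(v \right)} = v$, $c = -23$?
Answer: $- \frac{2459344}{38415} \approx -64.02$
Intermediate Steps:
$M = - \frac{784}{38415}$ ($M = \frac{1}{\frac{1}{\left(-28\right)^{2}} - 49} = \frac{1}{\frac{1}{784} - 49} = \frac{1}{- \frac{38415}{784}} = - \frac{784}{38415} \approx -0.020409$)
$G{\left(c \right)} + M = -64 - \frac{784}{38415} = - \frac{2459344}{38415}$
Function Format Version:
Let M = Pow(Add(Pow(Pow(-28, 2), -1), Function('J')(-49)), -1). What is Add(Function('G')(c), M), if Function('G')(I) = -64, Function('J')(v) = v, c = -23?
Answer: Rational(-2459344, 38415) ≈ -64.020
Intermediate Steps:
M = Rational(-784, 38415) (M = Pow(Add(Pow(Pow(-28, 2), -1), -49), -1) = Pow(Add(Pow(784, -1), -49), -1) = Pow(Add(Rational(1, 784), -49), -1) = Pow(Rational(-38415, 784), -1) = Rational(-784, 38415) ≈ -0.020409)
Add(Function('G')(c), M) = Add(-64, Rational(-784, 38415)) = Rational(-2459344, 38415)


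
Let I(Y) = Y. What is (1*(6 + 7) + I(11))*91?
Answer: 2184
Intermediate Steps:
(1*(6 + 7) + I(11))*91 = (1*(6 + 7) + 11)*91 = (1*13 + 11)*91 = (13 + 11)*91 = 24*91 = 2184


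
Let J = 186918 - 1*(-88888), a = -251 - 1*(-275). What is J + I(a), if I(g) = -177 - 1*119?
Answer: 275510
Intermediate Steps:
a = 24 (a = -251 + 275 = 24)
J = 275806 (J = 186918 + 88888 = 275806)
I(g) = -296 (I(g) = -177 - 119 = -296)
J + I(a) = 275806 - 296 = 275510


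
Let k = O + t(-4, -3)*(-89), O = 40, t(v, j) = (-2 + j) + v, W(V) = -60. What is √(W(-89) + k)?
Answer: √781 ≈ 27.946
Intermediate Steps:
t(v, j) = -2 + j + v
k = 841 (k = 40 + (-2 - 3 - 4)*(-89) = 40 - 9*(-89) = 40 + 801 = 841)
√(W(-89) + k) = √(-60 + 841) = √781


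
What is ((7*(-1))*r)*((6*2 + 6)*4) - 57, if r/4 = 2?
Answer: -4089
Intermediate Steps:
r = 8 (r = 4*2 = 8)
((7*(-1))*r)*((6*2 + 6)*4) - 57 = ((7*(-1))*8)*((6*2 + 6)*4) - 57 = (-7*8)*((12 + 6)*4) - 57 = -1008*4 - 57 = -56*72 - 57 = -4032 - 57 = -4089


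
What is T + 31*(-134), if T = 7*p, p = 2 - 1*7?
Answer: -4189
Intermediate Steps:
p = -5 (p = 2 - 7 = -5)
T = -35 (T = 7*(-5) = -35)
T + 31*(-134) = -35 + 31*(-134) = -35 - 4154 = -4189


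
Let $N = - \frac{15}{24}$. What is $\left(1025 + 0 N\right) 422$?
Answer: $432550$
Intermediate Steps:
$N = - \frac{5}{8}$ ($N = \left(-15\right) \frac{1}{24} = - \frac{5}{8} \approx -0.625$)
$\left(1025 + 0 N\right) 422 = \left(1025 + 0 \left(- \frac{5}{8}\right)\right) 422 = \left(1025 + 0\right) 422 = 1025 \cdot 422 = 432550$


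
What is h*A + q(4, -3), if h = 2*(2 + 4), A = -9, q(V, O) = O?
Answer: -111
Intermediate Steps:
h = 12 (h = 2*6 = 12)
h*A + q(4, -3) = 12*(-9) - 3 = -108 - 3 = -111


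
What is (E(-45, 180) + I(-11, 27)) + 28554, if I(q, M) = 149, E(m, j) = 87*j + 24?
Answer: 44387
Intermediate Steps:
E(m, j) = 24 + 87*j
(E(-45, 180) + I(-11, 27)) + 28554 = ((24 + 87*180) + 149) + 28554 = ((24 + 15660) + 149) + 28554 = (15684 + 149) + 28554 = 15833 + 28554 = 44387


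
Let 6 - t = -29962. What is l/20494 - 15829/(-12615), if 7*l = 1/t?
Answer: 68051234978791/54233768974560 ≈ 1.2548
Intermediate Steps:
t = 29968 (t = 6 - 1*(-29962) = 6 + 29962 = 29968)
l = 1/209776 (l = (⅐)/29968 = (⅐)*(1/29968) = 1/209776 ≈ 4.7670e-6)
l/20494 - 15829/(-12615) = (1/209776)/20494 - 15829/(-12615) = (1/209776)*(1/20494) - 15829*(-1/12615) = 1/4299149344 + 15829/12615 = 68051234978791/54233768974560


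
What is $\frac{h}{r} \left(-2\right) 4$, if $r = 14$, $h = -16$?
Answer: $\frac{64}{7} \approx 9.1429$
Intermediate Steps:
$\frac{h}{r} \left(-2\right) 4 = - \frac{16}{14} \left(-2\right) 4 = \left(-16\right) \frac{1}{14} \left(-2\right) 4 = \left(- \frac{8}{7}\right) \left(-2\right) 4 = \frac{16}{7} \cdot 4 = \frac{64}{7}$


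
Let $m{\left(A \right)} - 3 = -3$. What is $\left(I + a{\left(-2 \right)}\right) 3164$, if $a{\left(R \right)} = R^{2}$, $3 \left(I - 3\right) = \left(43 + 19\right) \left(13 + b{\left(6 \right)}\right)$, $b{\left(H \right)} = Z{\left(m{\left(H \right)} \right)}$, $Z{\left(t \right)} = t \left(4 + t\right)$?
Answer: $\frac{2616628}{3} \approx 8.7221 \cdot 10^{5}$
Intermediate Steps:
$m{\left(A \right)} = 0$ ($m{\left(A \right)} = 3 - 3 = 0$)
$b{\left(H \right)} = 0$ ($b{\left(H \right)} = 0 \left(4 + 0\right) = 0 \cdot 4 = 0$)
$I = \frac{815}{3}$ ($I = 3 + \frac{\left(43 + 19\right) \left(13 + 0\right)}{3} = 3 + \frac{62 \cdot 13}{3} = 3 + \frac{1}{3} \cdot 806 = 3 + \frac{806}{3} = \frac{815}{3} \approx 271.67$)
$\left(I + a{\left(-2 \right)}\right) 3164 = \left(\frac{815}{3} + \left(-2\right)^{2}\right) 3164 = \left(\frac{815}{3} + 4\right) 3164 = \frac{827}{3} \cdot 3164 = \frac{2616628}{3}$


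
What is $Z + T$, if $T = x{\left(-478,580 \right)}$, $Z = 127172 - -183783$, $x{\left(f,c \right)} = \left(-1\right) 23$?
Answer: $310932$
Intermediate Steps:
$x{\left(f,c \right)} = -23$
$Z = 310955$ ($Z = 127172 + 183783 = 310955$)
$T = -23$
$Z + T = 310955 - 23 = 310932$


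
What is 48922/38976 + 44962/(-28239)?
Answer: -20607253/61146848 ≈ -0.33701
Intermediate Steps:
48922/38976 + 44962/(-28239) = 48922*(1/38976) + 44962*(-1/28239) = 24461/19488 - 44962/28239 = -20607253/61146848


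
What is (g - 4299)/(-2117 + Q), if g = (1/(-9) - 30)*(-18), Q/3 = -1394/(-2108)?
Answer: 17918/10087 ≈ 1.7763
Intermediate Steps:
Q = 123/62 (Q = 3*(-1394/(-2108)) = 3*(-1394*(-1/2108)) = 3*(41/62) = 123/62 ≈ 1.9839)
g = 542 (g = (-1/9 - 30)*(-18) = -271/9*(-18) = 542)
(g - 4299)/(-2117 + Q) = (542 - 4299)/(-2117 + 123/62) = -3757/(-131131/62) = -3757*(-62/131131) = 17918/10087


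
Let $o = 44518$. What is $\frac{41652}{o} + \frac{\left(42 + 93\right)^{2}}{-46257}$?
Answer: $\frac{185892669}{343211521} \approx 0.54163$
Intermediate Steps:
$\frac{41652}{o} + \frac{\left(42 + 93\right)^{2}}{-46257} = \frac{41652}{44518} + \frac{\left(42 + 93\right)^{2}}{-46257} = 41652 \cdot \frac{1}{44518} + 135^{2} \left(- \frac{1}{46257}\right) = \frac{20826}{22259} + 18225 \left(- \frac{1}{46257}\right) = \frac{20826}{22259} - \frac{6075}{15419} = \frac{185892669}{343211521}$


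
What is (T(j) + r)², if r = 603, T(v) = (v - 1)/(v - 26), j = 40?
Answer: 71927361/196 ≈ 3.6698e+5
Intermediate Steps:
T(v) = (-1 + v)/(-26 + v)
(T(j) + r)² = ((-1 + 40)/(-26 + 40) + 603)² = (39/14 + 603)² = (8481/14)² = 71927361/196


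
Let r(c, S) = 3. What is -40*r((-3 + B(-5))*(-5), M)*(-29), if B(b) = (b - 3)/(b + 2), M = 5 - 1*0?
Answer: 3480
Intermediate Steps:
M = 5 (M = 5 + 0 = 5)
B(b) = (-3 + b)/(2 + b)
-40*r((-3 + B(-5))*(-5), M)*(-29) = -40*3*(-29) = -120*(-29) = 3480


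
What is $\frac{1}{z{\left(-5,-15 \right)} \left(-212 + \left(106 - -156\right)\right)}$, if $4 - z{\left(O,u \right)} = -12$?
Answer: $\frac{1}{800} \approx 0.00125$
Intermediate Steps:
$z{\left(O,u \right)} = 16$ ($z{\left(O,u \right)} = 4 - -12 = 4 + 12 = 16$)
$\frac{1}{z{\left(-5,-15 \right)} \left(-212 + \left(106 - -156\right)\right)} = \frac{1}{16 \left(-212 + \left(106 - -156\right)\right)} = \frac{1}{16 \left(-212 + \left(106 + 156\right)\right)} = \frac{1}{16 \left(-212 + 262\right)} = \frac{1}{16 \cdot 50} = \frac{1}{800}$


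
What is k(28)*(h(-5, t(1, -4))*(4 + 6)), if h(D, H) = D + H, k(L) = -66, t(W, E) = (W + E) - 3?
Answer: 7260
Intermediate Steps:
t(W, E) = -3 + E + W (t(W, E) = (E + W) - 3 = -3 + E + W)
k(28)*(h(-5, t(1, -4))*(4 + 6)) = -66*(-5 + (-3 - 4 + 1))*(4 + 6) = -66*(-5 - 6)*10 = -(-726)*10 = -66*(-110) = 7260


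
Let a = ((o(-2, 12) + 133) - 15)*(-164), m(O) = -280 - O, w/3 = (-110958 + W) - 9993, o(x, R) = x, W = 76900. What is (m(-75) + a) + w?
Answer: -151382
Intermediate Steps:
w = -132153 (w = 3*((-110958 + 76900) - 9993) = 3*(-34058 - 9993) = 3*(-44051) = -132153)
a = -19024 (a = ((-2 + 133) - 15)*(-164) = (131 - 15)*(-164) = 116*(-164) = -19024)
(m(-75) + a) + w = ((-280 - 1*(-75)) - 19024) - 132153 = ((-280 + 75) - 19024) - 132153 = (-205 - 19024) - 132153 = -19229 - 132153 = -151382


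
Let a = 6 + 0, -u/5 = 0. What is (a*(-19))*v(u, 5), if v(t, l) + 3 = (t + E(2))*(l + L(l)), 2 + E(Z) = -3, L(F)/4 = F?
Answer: 14592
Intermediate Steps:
u = 0 (u = -5*0 = 0)
L(F) = 4*F
E(Z) = -5 (E(Z) = -2 - 3 = -5)
v(t, l) = -3 + 5*l*(-5 + t) (v(t, l) = -3 + (t - 5)*(l + 4*l) = -3 + (-5 + t)*(5*l) = -3 + 5*l*(-5 + t))
a = 6
(a*(-19))*v(u, 5) = (6*(-19))*(-3 - 25*5 + 5*5*0) = -114*(-3 - 125 + 0) = -114*(-128) = 14592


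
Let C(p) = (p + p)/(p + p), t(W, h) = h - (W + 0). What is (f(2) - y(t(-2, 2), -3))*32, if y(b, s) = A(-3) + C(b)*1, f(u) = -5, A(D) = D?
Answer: -96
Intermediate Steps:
t(W, h) = h - W
C(p) = 1 (C(p) = (2*p)/((2*p)) = (2*p)*(1/(2*p)) = 1)
y(b, s) = -2 (y(b, s) = -3 + 1*1 = -3 + 1 = -2)
(f(2) - y(t(-2, 2), -3))*32 = (-5 - 1*(-2))*32 = (-5 + 2)*32 = -3*32 = -96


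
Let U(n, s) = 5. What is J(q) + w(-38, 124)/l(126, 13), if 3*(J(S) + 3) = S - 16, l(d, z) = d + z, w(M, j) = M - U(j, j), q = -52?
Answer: -10832/417 ≈ -25.976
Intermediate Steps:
w(M, j) = -5 + M (w(M, j) = M - 1*5 = M - 5 = -5 + M)
J(S) = -25/3 + S/3 (J(S) = -3 + (S - 16)/3 = -3 + (-16 + S)/3 = -3 + (-16/3 + S/3) = -25/3 + S/3)
J(q) + w(-38, 124)/l(126, 13) = (-25/3 + (⅓)*(-52)) + (-5 - 38)/(126 + 13) = (-25/3 - 52/3) - 43/139 = -77/3 - 43*1/139 = -77/3 - 43/139 = -10832/417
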